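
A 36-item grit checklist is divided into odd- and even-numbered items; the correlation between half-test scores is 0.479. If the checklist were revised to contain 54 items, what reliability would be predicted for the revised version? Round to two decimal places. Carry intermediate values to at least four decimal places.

0.73

Full-test reliability from the split-half r: r_full = 2(0.479)/(1 + 0.479) = 0.6477
Then adjust to 54 items: n = 54/36 = 1.5000
r_new = n·r_full / (1 + (n − 1)·r_full) = 0.9716 / 1.3238 ≈ 0.7339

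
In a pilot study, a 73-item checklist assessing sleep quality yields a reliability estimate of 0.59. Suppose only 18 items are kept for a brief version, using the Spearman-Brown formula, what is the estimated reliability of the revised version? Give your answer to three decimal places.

The new length is 18/73 = 0.2466 times the old.
By Spearman-Brown, r_new = n r / (1 + (n − 1) r).
r_new = (0.2466 × 0.59) / (1 + (0.2466 − 1) × 0.59)
     = 0.1455 / 0.5555 = 0.2619

0.262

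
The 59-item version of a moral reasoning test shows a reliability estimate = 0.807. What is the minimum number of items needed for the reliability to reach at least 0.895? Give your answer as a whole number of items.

n = 0.895 × (1 − 0.807) / [ 0.807 × (1 − 0.895) ]
n = 0.172735 / 0.084735 ≈ 2.0385
So the test needs 2.0385 × 59 ≈ 120.27 items; rounding up, 121.

121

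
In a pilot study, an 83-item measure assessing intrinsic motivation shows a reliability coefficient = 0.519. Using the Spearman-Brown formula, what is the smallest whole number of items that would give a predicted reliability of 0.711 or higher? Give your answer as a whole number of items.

190

Rearranging the Spearman-Brown formula for n,
n = r*(1 − r) / [ r (1 − r*) ]
n = 0.711(1 − 0.519) / [0.519(1 − 0.711)]
n = 0.341991 / 0.149991 ≈ 2.2801
2.2801 × 83 = 189.25 → 190 items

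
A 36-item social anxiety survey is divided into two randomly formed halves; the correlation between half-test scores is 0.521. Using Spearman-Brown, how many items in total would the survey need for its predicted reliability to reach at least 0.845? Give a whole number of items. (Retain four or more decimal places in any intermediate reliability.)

91

r_full = 2(0.521)/(1 + 0.521) = 0.6851
n = r_tgt(1 − r_full) / [r_full(1 − r_tgt)] = 0.845 × 0.3149 / (0.6851 × 0.155) ≈ 2.5058
Required items = 2.5058 × 36 = 90.21, so 91 items.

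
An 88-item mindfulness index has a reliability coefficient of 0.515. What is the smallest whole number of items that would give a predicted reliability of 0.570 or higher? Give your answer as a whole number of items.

n = 0.570 × (1 − 0.515) / [ 0.515 × (1 − 0.570) ]
n = 0.276450 / 0.221450 ≈ 1.2484
So the test needs 1.2484 × 88 ≈ 109.86 items; rounding up, 110.

110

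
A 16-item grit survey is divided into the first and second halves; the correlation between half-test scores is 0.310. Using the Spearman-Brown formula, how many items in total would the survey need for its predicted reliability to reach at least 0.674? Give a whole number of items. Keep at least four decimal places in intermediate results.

37

Corrected full-test reliability: r_full = 2 × 0.310 / (1 + 0.310) ≈ 0.4733
n = r_tgt(1 − r_full) / [r_full(1 − r_tgt)] = 0.674 × 0.5267 / (0.4733 × 0.326) ≈ 2.3007
Required items = 2.3007 × 16 = 36.81, so 37 items.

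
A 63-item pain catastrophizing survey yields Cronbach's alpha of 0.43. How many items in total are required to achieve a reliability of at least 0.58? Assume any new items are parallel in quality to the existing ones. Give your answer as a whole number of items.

116

Rearranging the Spearman-Brown formula for n,
n = r_target (1 − r_old) / [ r_old (1 − r_target) ]
n = [0.58 × 0.57] / [0.43 × 0.42]
  = 0.3306 / 0.1806 = 1.8306
Items needed = n × 63 = 1.8306 × 63 ≈ 115.33 → round up to 116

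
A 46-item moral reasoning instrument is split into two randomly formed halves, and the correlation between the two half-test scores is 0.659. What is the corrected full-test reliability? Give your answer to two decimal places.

r_full = 2r_hh / (1 + r_hh) = 2 × 0.659 / (1 + 0.659)
       = 1.3180 / 1.6590 = 0.7945

0.79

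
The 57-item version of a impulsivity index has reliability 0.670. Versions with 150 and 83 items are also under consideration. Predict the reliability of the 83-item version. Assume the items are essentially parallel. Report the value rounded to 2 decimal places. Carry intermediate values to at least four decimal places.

0.75

Only the ratio of lengths matters: n = 83/57 = 1.4561
r_{83} = n·r / (1 + (n − 1)·r) = 0.9756 / 1.3056 ≈ 0.7472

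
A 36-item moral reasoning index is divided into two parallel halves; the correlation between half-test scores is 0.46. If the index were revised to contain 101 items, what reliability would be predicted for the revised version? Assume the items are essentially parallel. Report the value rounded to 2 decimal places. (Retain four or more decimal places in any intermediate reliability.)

0.83

First correct the split-half correlation to full-test reliability: r_full = 2 × 0.46 / (1 + 0.46) ≈ 0.6301
Then adjust to 101 items: n = 101/36 = 2.8056
r_new = n·r_full / (1 + (n − 1)·r_full) = 1.7678 / 2.1377 ≈ 0.8270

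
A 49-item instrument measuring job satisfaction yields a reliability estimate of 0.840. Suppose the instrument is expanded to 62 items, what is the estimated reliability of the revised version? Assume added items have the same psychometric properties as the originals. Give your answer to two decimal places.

0.87

The new length is 62/49 = 1.2653 times the old.
By Spearman-Brown, r_new = n r / (1 + (n − 1) r).
r_new = (1.2653 × 0.840) / (1 + (1.2653 − 1) × 0.840)
     = 1.0629 / 1.2229 = 0.8692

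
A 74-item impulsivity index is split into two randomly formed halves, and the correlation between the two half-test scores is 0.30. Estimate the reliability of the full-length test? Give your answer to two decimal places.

0.46

r_full = 2(0.30) / (1 + 0.30)
r_full = 0.6000 / 1.3000 ≈ 0.4615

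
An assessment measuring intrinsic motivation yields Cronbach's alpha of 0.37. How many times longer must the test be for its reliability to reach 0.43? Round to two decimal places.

Spearman-Brown solved for the length factor n:
n = r_target (1 − r_old) / [ r_old (1 − r_target) ]
n = 0.43(1 − 0.37) / [0.37(1 − 0.43)]
  = 0.2709 / 0.2109 = 1.2845

1.28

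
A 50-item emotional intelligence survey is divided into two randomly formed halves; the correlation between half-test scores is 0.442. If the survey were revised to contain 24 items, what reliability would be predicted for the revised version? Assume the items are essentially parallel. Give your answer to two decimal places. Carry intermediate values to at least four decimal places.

Full-test reliability from the split-half r: r_full = 2(0.442)/(1 + 0.442) = 0.6130
Length factor from 50 to 24 items: n = 24/50 = 0.4800
r_new = n·r_full / (1 + (n − 1)·r_full) = 0.2942 / 0.6812 ≈ 0.4319

0.43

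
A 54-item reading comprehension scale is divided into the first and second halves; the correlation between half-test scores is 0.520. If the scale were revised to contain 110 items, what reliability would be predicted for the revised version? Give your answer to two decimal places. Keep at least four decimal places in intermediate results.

Full-test reliability from the split-half r: r_full = 2(0.520)/(1 + 0.520) = 0.6842
Then adjust to 110 items: n = 110/54 = 2.0370
r_new = n·r_full / (1 + (n − 1)·r_full) = 1.3937 / 1.7095 ≈ 0.8153

0.82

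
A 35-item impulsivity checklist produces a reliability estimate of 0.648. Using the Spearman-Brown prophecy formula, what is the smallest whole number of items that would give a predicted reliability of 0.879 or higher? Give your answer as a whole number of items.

139

n = 0.879(1 − 0.648) / [0.648(1 − 0.879)]
  = 0.309408 / 0.078408 = 3.9461
Items needed = n × 35 = 3.9461 × 35 ≈ 138.11 → round up to 139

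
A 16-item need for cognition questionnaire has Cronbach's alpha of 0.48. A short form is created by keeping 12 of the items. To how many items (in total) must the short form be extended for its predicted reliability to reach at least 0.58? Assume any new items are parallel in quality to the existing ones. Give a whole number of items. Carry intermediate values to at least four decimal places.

First, r for the 12-item form: n = 12/16 = 0.7500, so r_12 = 0.7500·0.48/(1 + (0.7500 − 1)·0.48) = 0.4091
Then solve for n' with r_old = 0.4091, r_target = 0.58: n' = 0.58(1 − 0.4091)/[0.4091(1 − 0.58)] = 1.9946
Items = 1.9946 × 12 ≈ 23.94 → 24

24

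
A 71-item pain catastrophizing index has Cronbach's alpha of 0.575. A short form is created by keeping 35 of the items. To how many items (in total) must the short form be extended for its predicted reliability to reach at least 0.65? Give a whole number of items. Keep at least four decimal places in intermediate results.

Short-form reliability: n = 35/71 = 0.4930; r_35 = n·r/(1+(n−1)r) ≈ 0.4001
Length factor from the short form to reach 0.65: n' = 0.65(1 − 0.4001) / [0.4001(1 − 0.65)] ≈ 2.7846
Total items = 2.7846 × 35 = 97.46, rounded up to 98.

98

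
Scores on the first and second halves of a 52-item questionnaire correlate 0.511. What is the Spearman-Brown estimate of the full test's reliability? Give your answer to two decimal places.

The full test is twice the length of either half (n = 2).
r_full = 2(0.511) / (1 + 0.511)
r_full = 1.0220 / 1.5110 ≈ 0.6764

0.68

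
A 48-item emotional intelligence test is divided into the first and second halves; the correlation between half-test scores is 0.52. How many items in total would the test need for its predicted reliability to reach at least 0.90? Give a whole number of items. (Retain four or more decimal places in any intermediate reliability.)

Corrected full-test reliability: r_full = 2 × 0.52 / (1 + 0.52) ≈ 0.6842
Solve Spearman-Brown for n: n = 0.90(1 − 0.6842) / [0.6842(1 − 0.90)] = 4.1540
Items = 4.1540 × 48 ≈ 199.39 → 200

200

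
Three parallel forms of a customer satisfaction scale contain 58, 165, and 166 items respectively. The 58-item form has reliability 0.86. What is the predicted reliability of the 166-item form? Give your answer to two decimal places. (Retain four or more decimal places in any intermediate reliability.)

Only the ratio of lengths matters: n = 166/58 = 2.8621
r_{166} = n·r / (1 + (n − 1)·r) = 2.4614 / 2.6014 ≈ 0.9462

0.95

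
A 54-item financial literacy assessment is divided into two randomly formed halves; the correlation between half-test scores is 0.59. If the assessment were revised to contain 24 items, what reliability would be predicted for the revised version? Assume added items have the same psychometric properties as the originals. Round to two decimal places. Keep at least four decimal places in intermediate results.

Full-test reliability from the split-half r: r_full = 2(0.59)/(1 + 0.59) = 0.7421
Length factor from 54 to 24 items: n = 24/54 = 0.4444
r_new = n·r_full / (1 + (n − 1)·r_full) = 0.3298 / 0.5877 ≈ 0.5612

0.56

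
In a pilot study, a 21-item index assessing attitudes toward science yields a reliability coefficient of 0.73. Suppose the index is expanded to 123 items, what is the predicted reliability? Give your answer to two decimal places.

0.94

n = 123/21 = 5.8571
Apply the Spearman-Brown prophecy formula, r' = nr / [1 + (n − 1)r]:
r_new = (5.8571 × 0.73) / (1 + (5.8571 − 1) × 0.73)
     = 4.2757 / 4.5457 = 0.9406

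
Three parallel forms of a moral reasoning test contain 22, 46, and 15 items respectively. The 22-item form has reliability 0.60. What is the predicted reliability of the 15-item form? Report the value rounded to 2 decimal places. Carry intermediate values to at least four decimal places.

0.51

The 46-item form is not needed; work directly from the 22-item form with n = 15/22 = 0.6818.
r_{15} = n·r / (1 + (n − 1)·r) = 0.4091 / 0.8091 ≈ 0.5056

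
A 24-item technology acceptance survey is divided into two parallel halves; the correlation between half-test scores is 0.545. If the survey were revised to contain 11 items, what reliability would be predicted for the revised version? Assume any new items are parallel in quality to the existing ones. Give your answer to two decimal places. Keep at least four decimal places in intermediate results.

Full-test reliability from the split-half r: r_full = 2(0.545)/(1 + 0.545) = 0.7055
Length factor from 24 to 11 items: n = 11/24 = 0.4583
r_new = n·r_full / (1 + (n − 1)·r_full) = 0.3233 / 0.6178 ≈ 0.5233

0.52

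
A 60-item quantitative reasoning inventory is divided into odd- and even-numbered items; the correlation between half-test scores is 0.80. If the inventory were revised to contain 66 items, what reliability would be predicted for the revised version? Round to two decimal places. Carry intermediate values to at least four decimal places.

Spearman-Brown correction (n = 2): r_full = 2·0.80/(1 + 0.80) = 0.8889
Then adjust to 66 items: n = 66/60 = 1.1000
r_new = n·r_full / (1 + (n − 1)·r_full) = 0.9778 / 1.0889 ≈ 0.8980

0.90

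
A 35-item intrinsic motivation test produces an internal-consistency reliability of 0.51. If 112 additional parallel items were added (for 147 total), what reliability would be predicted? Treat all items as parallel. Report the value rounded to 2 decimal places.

n = 147/35 = 4.2
Spearman-Brown: r_new = n·r / (1 + (n − 1)·r)
r_new = 4.2·0.51 / [1 + (4.2 − 1)·0.51]
     = 2.1420 / 2.6320 = 0.8138

0.81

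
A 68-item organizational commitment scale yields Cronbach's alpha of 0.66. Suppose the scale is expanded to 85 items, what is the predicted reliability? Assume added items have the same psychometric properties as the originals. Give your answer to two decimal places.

n = 85/68 = 1.25
Apply the Spearman-Brown prophecy formula, r' = nr / [1 + (n − 1)r]:
r_new = (1.25 × 0.66) / (1 + (1.25 − 1) × 0.66)
     = 0.8250 / 1.1650 = 0.7082

0.71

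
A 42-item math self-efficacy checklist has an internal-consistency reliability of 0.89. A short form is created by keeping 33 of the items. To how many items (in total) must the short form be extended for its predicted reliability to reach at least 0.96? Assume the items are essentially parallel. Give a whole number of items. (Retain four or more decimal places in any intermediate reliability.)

Short-form reliability: n = 33/42 = 0.7857; r_33 = n·r/(1+(n−1)r) ≈ 0.8641
Then solve for n' with r_old = 0.8641, r_target = 0.96: n' = 0.96(1 − 0.8641)/[0.8641(1 − 0.96)] = 3.7746
Total items = 3.7746 × 33 = 124.56, rounded up to 125.

125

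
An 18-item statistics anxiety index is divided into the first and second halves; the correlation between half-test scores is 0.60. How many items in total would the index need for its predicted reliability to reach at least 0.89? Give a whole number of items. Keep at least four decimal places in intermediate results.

49

Corrected full-test reliability: r_full = 2 × 0.60 / (1 + 0.60) ≈ 0.7500
n = r_tgt(1 − r_full) / [r_full(1 − r_tgt)] = 0.89 × 0.2500 / (0.7500 × 0.11) ≈ 2.6970
Items = 2.6970 × 18 ≈ 48.55 → 49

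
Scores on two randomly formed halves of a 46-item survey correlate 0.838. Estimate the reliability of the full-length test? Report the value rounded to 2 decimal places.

0.91

Each half is half the length of the full test, so the full test is n = 2 times a half.
r_full = 2r_hh / (1 + r_hh) = 2 × 0.838 / (1 + 0.838)
       = 1.6760 / 1.8380 = 0.9119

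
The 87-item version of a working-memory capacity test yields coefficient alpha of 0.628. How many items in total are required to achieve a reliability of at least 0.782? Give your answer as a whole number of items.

n = 0.782(1 − 0.628) / [0.628(1 − 0.782)]
  = 0.290904 / 0.136904 = 2.1249
So the test needs 2.1249 × 87 ≈ 184.87 items; rounding up, 185.

185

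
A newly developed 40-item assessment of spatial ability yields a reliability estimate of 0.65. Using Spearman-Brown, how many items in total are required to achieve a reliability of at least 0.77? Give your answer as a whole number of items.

Rearranging the Spearman-Brown formula for n,
n = r*(1 − r) / [ r (1 − r*) ]
n = [0.77 × 0.35] / [0.65 × 0.23]
  = 0.2695 / 0.1495 = 1.8027
So the test needs 1.8027 × 40 ≈ 72.11 items; rounding up, 73.

73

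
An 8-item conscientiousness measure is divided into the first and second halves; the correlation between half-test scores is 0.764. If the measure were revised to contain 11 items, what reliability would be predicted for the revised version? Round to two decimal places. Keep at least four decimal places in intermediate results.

0.90

Spearman-Brown correction (n = 2): r_full = 2·0.764/(1 + 0.764) = 0.8662
Then adjust to 11 items: n = 11/8 = 1.3750
r_new = n·r_full / (1 + (n − 1)·r_full) = 1.1910 / 1.3248 ≈ 0.8990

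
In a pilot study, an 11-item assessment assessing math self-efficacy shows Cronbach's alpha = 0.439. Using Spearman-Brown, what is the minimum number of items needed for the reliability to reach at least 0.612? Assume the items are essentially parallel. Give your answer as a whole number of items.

23

Rearranging the Spearman-Brown formula for n,
n = r_target (1 − r_old) / [ r_old (1 − r_target) ]
n = 0.612 × (1 − 0.439) / [ 0.439 × (1 − 0.612) ]
n = 0.343332 / 0.170332 ≈ 2.0157
2.0157 × 11 = 22.17 → 23 items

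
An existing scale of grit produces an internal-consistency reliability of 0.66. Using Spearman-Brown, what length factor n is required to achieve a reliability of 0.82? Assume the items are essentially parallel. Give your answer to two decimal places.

2.35

Invert Spearman-Brown to solve for n:
n = r*(1 − r) / [ r (1 − r*) ]
n = [0.82 × 0.34] / [0.66 × 0.18]
  = 0.2788 / 0.1188 = 2.3468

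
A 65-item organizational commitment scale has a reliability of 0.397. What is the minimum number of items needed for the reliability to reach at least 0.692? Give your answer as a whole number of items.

Spearman-Brown solved for the length factor n:
n = r_target (1 − r_old) / [ r_old (1 − r_target) ]
n = 0.692(1 − 0.397) / [0.397(1 − 0.692)]
  = 0.417276 / 0.122276 = 3.4126
So the test needs 3.4126 × 65 ≈ 221.82 items; rounding up, 222.

222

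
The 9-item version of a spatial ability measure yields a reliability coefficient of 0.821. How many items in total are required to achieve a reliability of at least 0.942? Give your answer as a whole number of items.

n = [0.942 × 0.179] / [0.821 × 0.058]
n = 0.168618 / 0.047618 ≈ 3.5411
So the test needs 3.5411 × 9 ≈ 31.87 items; rounding up, 32.

32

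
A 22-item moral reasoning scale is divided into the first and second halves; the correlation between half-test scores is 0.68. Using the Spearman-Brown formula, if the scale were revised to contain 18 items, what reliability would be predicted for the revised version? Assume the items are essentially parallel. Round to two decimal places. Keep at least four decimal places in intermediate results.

0.78

Spearman-Brown correction (n = 2): r_full = 2·0.68/(1 + 0.68) = 0.8095
Length factor from 22 to 18 items: n = 18/22 = 0.8182
r_new = n·r_full / (1 + (n − 1)·r_full) = 0.6623 / 0.8528 ≈ 0.7766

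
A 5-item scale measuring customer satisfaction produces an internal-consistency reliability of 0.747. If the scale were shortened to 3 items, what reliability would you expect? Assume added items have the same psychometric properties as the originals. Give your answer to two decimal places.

Length ratio n = 3/5 = 0.6
r_new = (0.6 × 0.747) / (1 + (0.6 − 1) × 0.747)
r_new = 0.4482 / 0.7012 ≈ 0.6392

0.64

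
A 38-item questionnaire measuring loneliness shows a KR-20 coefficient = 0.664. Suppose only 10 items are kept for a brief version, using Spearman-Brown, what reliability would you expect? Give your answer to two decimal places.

0.34

The new length is 10/38 = 0.2632 times the old.
r_new = (0.2632 × 0.664) / (1 + (0.2632 − 1) × 0.664)
     = 0.1748 / 0.5108 = 0.3422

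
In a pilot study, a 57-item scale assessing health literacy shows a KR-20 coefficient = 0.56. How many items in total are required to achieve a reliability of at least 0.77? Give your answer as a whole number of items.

150

n = [0.77 × 0.44] / [0.56 × 0.23]
n = 0.3388 / 0.1288 ≈ 2.6304
Items needed = n × 57 = 2.6304 × 57 ≈ 149.93 → round up to 150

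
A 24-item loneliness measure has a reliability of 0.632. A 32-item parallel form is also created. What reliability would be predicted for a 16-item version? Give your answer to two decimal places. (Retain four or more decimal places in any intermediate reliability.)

0.53

The 32-item form is not needed; work directly from the 24-item form with n = 16/24 = 0.6667.
r_{16} = n·r / (1 + (n − 1)·r) = 0.4214 / 0.7894 ≈ 0.5338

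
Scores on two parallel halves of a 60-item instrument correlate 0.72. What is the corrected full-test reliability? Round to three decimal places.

r_full = 2(0.72) / (1 + 0.72)
       = 1.4400 / 1.7200 = 0.8372

0.837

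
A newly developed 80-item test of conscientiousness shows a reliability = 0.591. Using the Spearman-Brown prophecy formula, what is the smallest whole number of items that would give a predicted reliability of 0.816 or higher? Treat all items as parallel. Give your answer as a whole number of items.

246

Rearranging the Spearman-Brown formula for n,
n = r*(1 − r) / [ r (1 − r*) ]
n = [0.816 × 0.409] / [0.591 × 0.184]
n = 0.333744 / 0.108744 ≈ 3.0691
So the test needs 3.0691 × 80 ≈ 245.53 items; rounding up, 246.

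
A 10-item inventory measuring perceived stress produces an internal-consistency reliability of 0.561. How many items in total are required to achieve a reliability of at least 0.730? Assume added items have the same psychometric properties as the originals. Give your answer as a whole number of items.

n = [0.730 × 0.439] / [0.561 × 0.270]
  = 0.320470 / 0.151470 = 2.1157
Items needed = n × 10 = 2.1157 × 10 ≈ 21.16 → round up to 22

22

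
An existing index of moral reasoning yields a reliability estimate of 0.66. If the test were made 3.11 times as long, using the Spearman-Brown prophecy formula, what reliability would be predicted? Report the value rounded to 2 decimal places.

0.86

r_new = (3.11 × 0.66) / (1 + (3.11 − 1) × 0.66)
     = 2.0526 / 2.3926 = 0.8579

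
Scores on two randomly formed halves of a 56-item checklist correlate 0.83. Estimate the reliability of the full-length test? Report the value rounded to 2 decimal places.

0.91

Apply the Spearman-Brown correction with n = 2:
r_full = 2(0.83) / (1 + 0.83)
       = 1.6600 / 1.8300 = 0.9071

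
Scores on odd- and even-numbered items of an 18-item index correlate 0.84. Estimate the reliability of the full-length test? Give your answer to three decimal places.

0.913

Each half is half the length of the full test, so the full test is n = 2 times a half.
r_full = 2r_hh / (1 + r_hh) = 2 × 0.84 / (1 + 0.84)
       = 1.6800 / 1.8400 = 0.9130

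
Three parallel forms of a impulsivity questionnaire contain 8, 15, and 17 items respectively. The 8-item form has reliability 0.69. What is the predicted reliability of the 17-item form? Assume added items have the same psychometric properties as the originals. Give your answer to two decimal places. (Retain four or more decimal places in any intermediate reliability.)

0.83

Only the ratio of lengths matters: n = 17/8 = 2.1250
r_{17} = n·r / (1 + (n − 1)·r) = 1.4662 / 1.7762 ≈ 0.8255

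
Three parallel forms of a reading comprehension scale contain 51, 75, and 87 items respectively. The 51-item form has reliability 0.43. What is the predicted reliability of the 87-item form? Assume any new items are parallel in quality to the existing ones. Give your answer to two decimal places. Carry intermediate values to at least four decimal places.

0.56

Only the ratio of lengths matters: n = 87/51 = 1.7059
r_{87} = n·r / (1 + (n − 1)·r) = 0.7335 / 1.3035 ≈ 0.5627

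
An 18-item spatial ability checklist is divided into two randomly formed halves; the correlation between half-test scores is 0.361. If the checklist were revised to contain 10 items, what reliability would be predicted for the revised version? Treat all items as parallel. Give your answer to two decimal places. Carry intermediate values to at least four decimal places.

0.39

Full-test reliability from the split-half r: r_full = 2(0.361)/(1 + 0.361) = 0.5305
Length factor from 18 to 10 items: n = 10/18 = 0.5556
r_new = n·r_full / (1 + (n − 1)·r_full) = 0.2947 / 0.7642 ≈ 0.3856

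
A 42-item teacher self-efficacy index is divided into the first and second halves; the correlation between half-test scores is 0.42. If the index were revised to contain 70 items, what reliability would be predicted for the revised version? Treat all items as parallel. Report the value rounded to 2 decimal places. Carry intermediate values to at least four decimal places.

First correct the split-half correlation to full-test reliability: r_full = 2 × 0.42 / (1 + 0.42) ≈ 0.5915
Then adjust to 70 items: n = 70/42 = 1.6667
r_new = n·r_full / (1 + (n − 1)·r_full) = 0.9859 / 1.3944 ≈ 0.7070

0.71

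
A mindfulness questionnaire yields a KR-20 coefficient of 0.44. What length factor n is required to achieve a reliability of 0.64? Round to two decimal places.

Spearman-Brown solved for the length factor n:
n = r_target (1 − r_old) / [ r_old (1 − r_target) ]
n = [0.64 × 0.56] / [0.44 × 0.36]
n = 0.3584 / 0.1584 ≈ 2.2626

2.26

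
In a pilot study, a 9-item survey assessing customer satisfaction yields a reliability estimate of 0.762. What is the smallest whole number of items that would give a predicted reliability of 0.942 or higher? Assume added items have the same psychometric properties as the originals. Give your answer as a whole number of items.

Invert Spearman-Brown to solve for n:
n = r_target (1 − r_old) / [ r_old (1 − r_target) ]
n = 0.942 × (1 − 0.762) / [ 0.762 × (1 − 0.942) ]
n = 0.224196 / 0.044196 ≈ 5.0728
5.0728 × 9 = 45.66 → 46 items

46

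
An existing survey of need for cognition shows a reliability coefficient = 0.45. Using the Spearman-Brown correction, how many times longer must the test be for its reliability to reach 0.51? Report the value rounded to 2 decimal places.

n = 0.51(1 − 0.45) / [0.45(1 − 0.51)]
  = 0.2805 / 0.2205 = 1.2721

1.27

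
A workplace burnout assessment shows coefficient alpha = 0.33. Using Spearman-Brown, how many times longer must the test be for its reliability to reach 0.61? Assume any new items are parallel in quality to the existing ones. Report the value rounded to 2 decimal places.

n = [0.61 × 0.67] / [0.33 × 0.39]
n = 0.4087 / 0.1287 ≈ 3.1756

3.18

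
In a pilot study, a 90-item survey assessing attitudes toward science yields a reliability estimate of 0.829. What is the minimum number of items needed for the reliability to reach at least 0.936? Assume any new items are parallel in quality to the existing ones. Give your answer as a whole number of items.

n = 0.936 × (1 − 0.829) / [ 0.829 × (1 − 0.936) ]
n = 0.160056 / 0.053056 ≈ 3.0167
3.0167 × 90 = 271.50 → 272 items

272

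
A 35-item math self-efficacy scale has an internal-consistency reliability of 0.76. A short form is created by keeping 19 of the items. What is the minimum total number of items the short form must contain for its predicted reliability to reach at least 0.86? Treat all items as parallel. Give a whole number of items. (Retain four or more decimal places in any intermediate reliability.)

First, r for the 19-item form: n = 19/35 = 0.5429, so r_19 = 0.5429·0.76/(1 + (0.5429 − 1)·0.76) = 0.6322
Length factor from the short form to reach 0.86: n' = 0.86(1 − 0.6322) / [0.6322(1 − 0.86)] ≈ 3.5738
Total items = 3.5738 × 19 = 67.90, rounded up to 68.

68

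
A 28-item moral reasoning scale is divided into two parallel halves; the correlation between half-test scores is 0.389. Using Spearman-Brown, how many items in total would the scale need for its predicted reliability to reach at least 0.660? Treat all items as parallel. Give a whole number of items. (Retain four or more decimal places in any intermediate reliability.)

r_full = 2(0.389)/(1 + 0.389) = 0.5601
n = r_tgt(1 − r_full) / [r_full(1 − r_tgt)] = 0.660 × 0.4399 / (0.5601 × 0.340) ≈ 1.5246
Required items = 1.5246 × 28 = 42.69, so 43 items.

43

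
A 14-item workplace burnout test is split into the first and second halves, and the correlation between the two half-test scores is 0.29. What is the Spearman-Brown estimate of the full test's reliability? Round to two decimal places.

0.45

r_full = 2r_hh / (1 + r_hh) = 2 × 0.29 / (1 + 0.29)
r_full = 0.5800 / 1.2900 ≈ 0.4496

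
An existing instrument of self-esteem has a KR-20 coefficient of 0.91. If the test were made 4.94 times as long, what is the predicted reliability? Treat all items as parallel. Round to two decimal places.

By Spearman-Brown, r_new = n r / (1 + (n − 1) r).
r_new = 4.94·0.91 / [1 + (4.94 − 1)·0.91]
r_new = 4.4954 / 4.5854 ≈ 0.9804

0.98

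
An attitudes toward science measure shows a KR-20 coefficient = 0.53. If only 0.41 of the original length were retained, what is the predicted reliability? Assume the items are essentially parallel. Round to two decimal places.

0.32

By Spearman-Brown, r_new = n r / (1 + (n − 1) r).
r_new = 0.41·0.53 / [1 + (0.41 − 1)·0.53]
r_new = 0.2173 / 0.6873 ≈ 0.3162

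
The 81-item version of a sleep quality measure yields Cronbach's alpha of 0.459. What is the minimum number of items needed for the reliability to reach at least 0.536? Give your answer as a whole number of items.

Rearranging the Spearman-Brown formula for n,
n = r_target (1 − r_old) / [ r_old (1 − r_target) ]
n = [0.536 × 0.541] / [0.459 × 0.464]
n = 0.289976 / 0.212976 ≈ 1.3615
1.3615 × 81 = 110.28 → 111 items

111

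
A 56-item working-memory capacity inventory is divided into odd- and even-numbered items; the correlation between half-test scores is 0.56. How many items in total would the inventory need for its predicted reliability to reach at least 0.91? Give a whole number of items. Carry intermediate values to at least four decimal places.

Corrected full-test reliability: r_full = 2 × 0.56 / (1 + 0.56) ≈ 0.7179
n = r_tgt(1 − r_full) / [r_full(1 − r_tgt)] = 0.91 × 0.2821 / (0.7179 × 0.09) ≈ 3.9732
Items = 3.9732 × 56 ≈ 222.50 → 223

223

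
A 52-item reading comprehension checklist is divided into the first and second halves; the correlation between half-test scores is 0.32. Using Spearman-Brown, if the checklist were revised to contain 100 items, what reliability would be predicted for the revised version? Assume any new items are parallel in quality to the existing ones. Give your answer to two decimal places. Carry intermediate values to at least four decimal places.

First correct the split-half correlation to full-test reliability: r_full = 2 × 0.32 / (1 + 0.32) ≈ 0.4848
Then adjust to 100 items: n = 100/52 = 1.9231
r_new = n·r_full / (1 + (n − 1)·r_full) = 0.9323 / 1.4475 ≈ 0.6441

0.64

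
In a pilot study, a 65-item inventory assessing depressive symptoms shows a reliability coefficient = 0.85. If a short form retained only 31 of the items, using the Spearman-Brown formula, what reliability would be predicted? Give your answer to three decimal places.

The new length is 31/65 = 0.4769 times the old.
r_new = 0.4769·0.85 / [1 + (0.4769 − 1)·0.85]
     = 0.4054 / 0.5554 = 0.7299

0.730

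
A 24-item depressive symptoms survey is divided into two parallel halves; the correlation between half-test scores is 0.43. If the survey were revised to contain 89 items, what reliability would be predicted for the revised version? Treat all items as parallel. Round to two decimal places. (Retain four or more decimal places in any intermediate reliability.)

Full-test reliability from the split-half r: r_full = 2(0.43)/(1 + 0.43) = 0.6014
Then adjust to 89 items: n = 89/24 = 3.7083
r_new = n·r_full / (1 + (n − 1)·r_full) = 2.2302 / 2.6288 ≈ 0.8484

0.85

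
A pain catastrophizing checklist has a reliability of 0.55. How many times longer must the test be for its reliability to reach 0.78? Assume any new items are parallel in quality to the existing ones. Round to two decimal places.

Spearman-Brown solved for the length factor n:
n = r*(1 − r) / [ r (1 − r*) ]
n = 0.78 × (1 − 0.55) / [ 0.55 × (1 − 0.78) ]
  = 0.3510 / 0.1210 = 2.9008

2.90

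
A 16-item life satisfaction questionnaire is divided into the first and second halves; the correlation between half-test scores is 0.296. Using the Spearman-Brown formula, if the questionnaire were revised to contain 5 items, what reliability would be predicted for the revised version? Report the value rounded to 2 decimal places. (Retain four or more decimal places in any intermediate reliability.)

0.21

Full-test reliability from the split-half r: r_full = 2(0.296)/(1 + 0.296) = 0.4568
Then adjust to 5 items: n = 5/16 = 0.3125
r_new = n·r_full / (1 + (n − 1)·r_full) = 0.1427 / 0.6860 ≈ 0.2080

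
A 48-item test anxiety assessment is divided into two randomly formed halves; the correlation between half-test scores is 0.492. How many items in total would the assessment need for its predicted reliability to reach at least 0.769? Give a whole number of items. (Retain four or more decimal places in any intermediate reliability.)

Corrected full-test reliability: r_full = 2 × 0.492 / (1 + 0.492) ≈ 0.6595
n = r_tgt(1 − r_full) / [r_full(1 − r_tgt)] = 0.769 × 0.3405 / (0.6595 × 0.231) ≈ 1.7188
Items = 1.7188 × 48 ≈ 82.50 → 83

83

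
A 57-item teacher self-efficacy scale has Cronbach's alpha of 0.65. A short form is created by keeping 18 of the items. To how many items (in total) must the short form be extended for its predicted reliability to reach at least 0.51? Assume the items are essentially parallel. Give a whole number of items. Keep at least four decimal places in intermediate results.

First, r for the 18-item form: n = 18/57 = 0.3158, so r_18 = 0.3158·0.65/(1 + (0.3158 − 1)·0.65) = 0.3697
Then solve for n' with r_old = 0.3697, r_target = 0.51: n' = 0.51(1 − 0.3697)/[0.3697(1 − 0.51)] = 1.7745
Items = 1.7745 × 18 ≈ 31.94 → 32

32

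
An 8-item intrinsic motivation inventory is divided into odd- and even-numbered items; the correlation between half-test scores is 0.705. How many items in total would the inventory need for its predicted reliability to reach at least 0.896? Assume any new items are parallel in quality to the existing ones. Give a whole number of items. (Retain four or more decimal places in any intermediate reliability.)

Corrected full-test reliability: r_full = 2 × 0.705 / (1 + 0.705) ≈ 0.8270
n = r_tgt(1 − r_full) / [r_full(1 − r_tgt)] = 0.896 × 0.1730 / (0.8270 × 0.104) ≈ 1.8023
Items = 1.8023 × 8 ≈ 14.42 → 15

15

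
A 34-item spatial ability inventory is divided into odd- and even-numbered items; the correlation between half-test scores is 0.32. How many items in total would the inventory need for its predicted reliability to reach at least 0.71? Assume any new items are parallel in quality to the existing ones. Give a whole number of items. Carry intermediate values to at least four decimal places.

Corrected full-test reliability: r_full = 2 × 0.32 / (1 + 0.32) ≈ 0.4848
Solve Spearman-Brown for n: n = 0.71(1 − 0.4848) / [0.4848(1 − 0.71)] = 2.6018
Items = 2.6018 × 34 ≈ 88.46 → 89

89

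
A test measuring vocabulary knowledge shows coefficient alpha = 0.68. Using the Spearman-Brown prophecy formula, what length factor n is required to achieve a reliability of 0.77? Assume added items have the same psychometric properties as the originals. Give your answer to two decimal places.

1.58

Spearman-Brown solved for the length factor n:
n = r*(1 − r) / [ r (1 − r*) ]
n = [0.77 × 0.32] / [0.68 × 0.23]
n = 0.2464 / 0.1564 ≈ 1.5754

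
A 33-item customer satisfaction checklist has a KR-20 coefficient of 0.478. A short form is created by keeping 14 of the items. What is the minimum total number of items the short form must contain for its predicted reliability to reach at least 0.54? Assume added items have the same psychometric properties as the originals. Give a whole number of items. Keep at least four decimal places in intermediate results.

43

Short-form reliability: n = 14/33 = 0.4242; r_14 = n·r/(1+(n−1)r) ≈ 0.2798
Then solve for n' with r_old = 0.2798, r_target = 0.54: n' = 0.54(1 − 0.2798)/[0.2798(1 − 0.54)] = 3.0216
Total items = 3.0216 × 14 = 42.30, rounded up to 43.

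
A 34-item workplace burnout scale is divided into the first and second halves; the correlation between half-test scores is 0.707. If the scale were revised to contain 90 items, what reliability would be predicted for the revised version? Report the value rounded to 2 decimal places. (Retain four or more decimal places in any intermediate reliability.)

Spearman-Brown correction (n = 2): r_full = 2·0.707/(1 + 0.707) = 0.8284
Length factor from 34 to 90 items: n = 90/34 = 2.6471
r_new = n·r_full / (1 + (n − 1)·r_full) = 2.1929 / 2.3645 ≈ 0.9274

0.93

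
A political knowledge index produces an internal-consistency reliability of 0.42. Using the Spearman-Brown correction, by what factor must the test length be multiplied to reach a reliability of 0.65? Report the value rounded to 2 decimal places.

Invert Spearman-Brown to solve for n:
n = r*(1 − r) / [ r (1 − r*) ]
n = 0.65 × (1 − 0.42) / [ 0.42 × (1 − 0.65) ]
  = 0.3770 / 0.1470 = 2.5646

2.56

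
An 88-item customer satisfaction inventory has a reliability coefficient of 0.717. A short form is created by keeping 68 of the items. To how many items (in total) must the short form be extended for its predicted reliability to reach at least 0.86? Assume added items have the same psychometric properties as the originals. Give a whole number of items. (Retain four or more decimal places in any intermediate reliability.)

214

Short-form reliability: n = 68/88 = 0.7727; r_68 = n·r/(1+(n−1)r) ≈ 0.6619
Length factor from the short form to reach 0.86: n' = 0.86(1 − 0.6619) / [0.6619(1 − 0.86)] ≈ 3.1378
Items = 3.1378 × 68 ≈ 213.37 → 214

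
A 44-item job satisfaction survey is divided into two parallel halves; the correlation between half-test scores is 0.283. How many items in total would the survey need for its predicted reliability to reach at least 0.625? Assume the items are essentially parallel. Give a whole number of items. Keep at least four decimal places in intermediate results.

93

Corrected full-test reliability: r_full = 2 × 0.283 / (1 + 0.283) ≈ 0.4412
Solve Spearman-Brown for n: n = 0.625(1 − 0.4412) / [0.4412(1 − 0.625)] = 2.1109
Required items = 2.1109 × 44 = 92.88, so 93 items.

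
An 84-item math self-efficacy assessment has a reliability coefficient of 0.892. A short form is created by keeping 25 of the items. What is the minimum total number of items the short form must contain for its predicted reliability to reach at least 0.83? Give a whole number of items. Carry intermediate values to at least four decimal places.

Short-form reliability: n = 25/84 = 0.2976; r_25 = n·r/(1+(n−1)r) ≈ 0.7108
Length factor from the short form to reach 0.83: n' = 0.83(1 − 0.7108) / [0.7108(1 − 0.83)] ≈ 1.9865
Total items = 1.9865 × 25 = 49.66, rounded up to 50.

50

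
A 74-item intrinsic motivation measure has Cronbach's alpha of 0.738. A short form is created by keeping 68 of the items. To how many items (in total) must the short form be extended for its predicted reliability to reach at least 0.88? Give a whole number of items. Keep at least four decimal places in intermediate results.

First, r for the 68-item form: n = 68/74 = 0.9189, so r_68 = 0.9189·0.738/(1 + (0.9189 − 1)·0.738) = 0.7213
Then solve for n' with r_old = 0.7213, r_target = 0.88: n' = 0.88(1 − 0.7213)/[0.7213(1 − 0.88)] = 2.8335
Total items = 2.8335 × 68 = 192.68, rounded up to 193.

193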